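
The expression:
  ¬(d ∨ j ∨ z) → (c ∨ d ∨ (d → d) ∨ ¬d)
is always true.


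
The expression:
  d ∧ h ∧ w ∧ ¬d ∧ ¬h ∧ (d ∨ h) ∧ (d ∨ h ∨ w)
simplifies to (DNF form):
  False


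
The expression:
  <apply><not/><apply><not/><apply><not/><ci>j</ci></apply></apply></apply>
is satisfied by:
  {j: False}


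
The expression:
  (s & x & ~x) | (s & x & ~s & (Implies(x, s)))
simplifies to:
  False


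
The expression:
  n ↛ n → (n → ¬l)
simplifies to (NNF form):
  True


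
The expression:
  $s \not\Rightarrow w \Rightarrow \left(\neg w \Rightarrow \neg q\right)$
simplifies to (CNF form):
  $w \vee \neg q \vee \neg s$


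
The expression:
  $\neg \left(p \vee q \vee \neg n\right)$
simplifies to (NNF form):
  $n \wedge \neg p \wedge \neg q$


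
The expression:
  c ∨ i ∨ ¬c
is always true.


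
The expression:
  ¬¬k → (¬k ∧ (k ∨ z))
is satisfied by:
  {k: False}


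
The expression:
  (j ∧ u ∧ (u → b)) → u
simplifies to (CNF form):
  True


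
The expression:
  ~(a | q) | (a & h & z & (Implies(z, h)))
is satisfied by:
  {z: True, h: True, q: False, a: False}
  {z: True, q: False, h: False, a: False}
  {h: True, z: False, q: False, a: False}
  {z: False, q: False, h: False, a: False}
  {a: True, z: True, h: True, q: False}
  {a: True, z: True, h: True, q: True}


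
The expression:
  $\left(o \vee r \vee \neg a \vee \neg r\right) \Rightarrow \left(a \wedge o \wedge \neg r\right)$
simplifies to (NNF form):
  $a \wedge o \wedge \neg r$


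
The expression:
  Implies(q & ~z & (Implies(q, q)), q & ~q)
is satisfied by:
  {z: True, q: False}
  {q: False, z: False}
  {q: True, z: True}


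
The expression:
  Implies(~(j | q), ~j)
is always true.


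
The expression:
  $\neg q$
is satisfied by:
  {q: False}


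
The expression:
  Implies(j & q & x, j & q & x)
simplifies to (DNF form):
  True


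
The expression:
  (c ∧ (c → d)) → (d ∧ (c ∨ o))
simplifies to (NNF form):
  True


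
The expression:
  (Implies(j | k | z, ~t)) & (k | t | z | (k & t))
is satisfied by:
  {k: True, j: False, z: False, t: False}
  {z: True, k: False, j: False, t: False}
  {k: True, z: True, j: False, t: False}
  {k: True, j: True, z: False, t: False}
  {z: True, j: True, k: False, t: False}
  {k: True, z: True, j: True, t: False}
  {t: True, j: False, z: False, k: False}


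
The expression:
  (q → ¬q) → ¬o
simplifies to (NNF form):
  q ∨ ¬o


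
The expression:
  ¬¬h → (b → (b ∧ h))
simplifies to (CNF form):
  True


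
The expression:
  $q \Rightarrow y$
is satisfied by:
  {y: True, q: False}
  {q: False, y: False}
  {q: True, y: True}


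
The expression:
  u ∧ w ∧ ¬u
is never true.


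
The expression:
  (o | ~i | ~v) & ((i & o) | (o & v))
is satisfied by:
  {i: True, v: True, o: True}
  {i: True, o: True, v: False}
  {v: True, o: True, i: False}


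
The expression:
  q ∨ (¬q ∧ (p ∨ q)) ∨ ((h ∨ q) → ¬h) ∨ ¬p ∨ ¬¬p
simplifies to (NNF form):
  True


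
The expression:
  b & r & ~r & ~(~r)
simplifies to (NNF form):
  False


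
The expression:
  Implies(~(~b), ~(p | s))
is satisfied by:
  {s: False, b: False, p: False}
  {p: True, s: False, b: False}
  {s: True, p: False, b: False}
  {p: True, s: True, b: False}
  {b: True, p: False, s: False}


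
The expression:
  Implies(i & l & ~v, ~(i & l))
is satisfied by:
  {v: True, l: False, i: False}
  {l: False, i: False, v: False}
  {i: True, v: True, l: False}
  {i: True, l: False, v: False}
  {v: True, l: True, i: False}
  {l: True, v: False, i: False}
  {i: True, l: True, v: True}


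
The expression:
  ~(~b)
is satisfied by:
  {b: True}


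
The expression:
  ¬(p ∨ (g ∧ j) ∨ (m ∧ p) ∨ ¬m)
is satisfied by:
  {m: True, p: False, g: False, j: False}
  {m: True, j: True, p: False, g: False}
  {m: True, g: True, p: False, j: False}


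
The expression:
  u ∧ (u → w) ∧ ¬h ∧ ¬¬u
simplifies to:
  u ∧ w ∧ ¬h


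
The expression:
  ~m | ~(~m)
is always true.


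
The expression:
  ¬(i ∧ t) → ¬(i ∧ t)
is always true.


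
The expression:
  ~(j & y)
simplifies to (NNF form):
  ~j | ~y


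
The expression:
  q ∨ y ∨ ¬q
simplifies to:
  True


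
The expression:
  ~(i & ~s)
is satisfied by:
  {s: True, i: False}
  {i: False, s: False}
  {i: True, s: True}


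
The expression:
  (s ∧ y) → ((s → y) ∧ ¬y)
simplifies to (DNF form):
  ¬s ∨ ¬y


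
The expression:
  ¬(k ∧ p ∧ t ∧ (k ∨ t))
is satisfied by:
  {p: False, k: False, t: False}
  {t: True, p: False, k: False}
  {k: True, p: False, t: False}
  {t: True, k: True, p: False}
  {p: True, t: False, k: False}
  {t: True, p: True, k: False}
  {k: True, p: True, t: False}


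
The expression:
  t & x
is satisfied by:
  {t: True, x: True}


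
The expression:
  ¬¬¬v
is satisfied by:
  {v: False}


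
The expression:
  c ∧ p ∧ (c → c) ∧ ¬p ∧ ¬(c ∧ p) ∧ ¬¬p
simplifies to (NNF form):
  False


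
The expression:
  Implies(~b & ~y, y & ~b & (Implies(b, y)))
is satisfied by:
  {y: True, b: True}
  {y: True, b: False}
  {b: True, y: False}


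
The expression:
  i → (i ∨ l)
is always true.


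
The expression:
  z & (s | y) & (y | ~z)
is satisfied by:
  {z: True, y: True}


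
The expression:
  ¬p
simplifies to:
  ¬p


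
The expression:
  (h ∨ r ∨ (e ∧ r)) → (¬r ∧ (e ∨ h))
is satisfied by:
  {r: False}


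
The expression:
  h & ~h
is never true.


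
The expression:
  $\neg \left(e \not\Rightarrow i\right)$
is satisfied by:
  {i: True, e: False}
  {e: False, i: False}
  {e: True, i: True}


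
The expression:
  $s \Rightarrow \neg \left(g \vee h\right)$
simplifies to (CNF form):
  $\left(\neg g \vee \neg s\right) \wedge \left(\neg h \vee \neg s\right)$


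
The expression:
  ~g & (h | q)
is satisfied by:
  {q: True, h: True, g: False}
  {q: True, h: False, g: False}
  {h: True, q: False, g: False}


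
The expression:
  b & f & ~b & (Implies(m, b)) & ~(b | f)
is never true.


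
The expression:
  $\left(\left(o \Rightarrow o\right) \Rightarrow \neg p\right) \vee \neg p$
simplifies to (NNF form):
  $\neg p$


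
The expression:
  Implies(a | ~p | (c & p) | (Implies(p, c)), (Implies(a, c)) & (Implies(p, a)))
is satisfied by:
  {p: False, a: False, c: False}
  {c: True, p: False, a: False}
  {p: True, c: False, a: False}
  {a: True, c: True, p: False}
  {a: True, c: True, p: True}


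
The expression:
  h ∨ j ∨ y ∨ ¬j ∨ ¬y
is always true.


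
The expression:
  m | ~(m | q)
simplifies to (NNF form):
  m | ~q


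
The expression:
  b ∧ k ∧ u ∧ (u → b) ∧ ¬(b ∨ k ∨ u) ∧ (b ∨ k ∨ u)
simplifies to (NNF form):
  False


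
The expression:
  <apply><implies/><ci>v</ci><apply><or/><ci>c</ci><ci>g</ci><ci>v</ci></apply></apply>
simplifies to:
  <true/>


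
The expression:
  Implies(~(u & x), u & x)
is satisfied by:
  {u: True, x: True}


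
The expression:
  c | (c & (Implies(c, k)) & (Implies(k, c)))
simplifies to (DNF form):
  c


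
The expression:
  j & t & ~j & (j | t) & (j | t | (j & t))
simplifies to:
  False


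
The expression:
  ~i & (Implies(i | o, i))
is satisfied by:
  {i: False, o: False}


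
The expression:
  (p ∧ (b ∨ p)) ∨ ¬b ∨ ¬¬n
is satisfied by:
  {n: True, p: True, b: False}
  {n: True, p: False, b: False}
  {p: True, n: False, b: False}
  {n: False, p: False, b: False}
  {n: True, b: True, p: True}
  {n: True, b: True, p: False}
  {b: True, p: True, n: False}


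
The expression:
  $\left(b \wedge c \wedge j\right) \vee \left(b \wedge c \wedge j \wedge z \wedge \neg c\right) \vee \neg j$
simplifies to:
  $\left(b \wedge c\right) \vee \neg j$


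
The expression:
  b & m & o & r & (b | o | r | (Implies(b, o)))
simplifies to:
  b & m & o & r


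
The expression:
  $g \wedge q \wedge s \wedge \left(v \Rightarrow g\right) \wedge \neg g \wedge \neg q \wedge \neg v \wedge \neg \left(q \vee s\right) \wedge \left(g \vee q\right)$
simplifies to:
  $\text{False}$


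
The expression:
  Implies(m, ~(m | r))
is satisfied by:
  {m: False}


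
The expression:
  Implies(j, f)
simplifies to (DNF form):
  f | ~j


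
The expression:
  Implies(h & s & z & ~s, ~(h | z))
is always true.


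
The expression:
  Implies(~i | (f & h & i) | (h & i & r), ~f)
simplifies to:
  ~f | (i & ~h)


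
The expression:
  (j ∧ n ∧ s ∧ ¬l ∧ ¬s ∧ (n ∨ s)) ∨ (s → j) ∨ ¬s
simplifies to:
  j ∨ ¬s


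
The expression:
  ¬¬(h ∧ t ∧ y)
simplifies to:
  h ∧ t ∧ y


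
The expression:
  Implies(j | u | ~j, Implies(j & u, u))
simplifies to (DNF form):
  True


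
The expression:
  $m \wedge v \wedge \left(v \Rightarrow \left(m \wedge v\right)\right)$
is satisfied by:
  {m: True, v: True}


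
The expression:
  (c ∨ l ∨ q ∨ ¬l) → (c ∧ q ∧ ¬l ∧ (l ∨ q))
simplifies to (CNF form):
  c ∧ q ∧ ¬l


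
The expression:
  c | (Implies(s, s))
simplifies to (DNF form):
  True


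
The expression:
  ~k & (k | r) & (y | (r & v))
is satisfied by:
  {y: True, v: True, r: True, k: False}
  {y: True, r: True, k: False, v: False}
  {v: True, r: True, k: False, y: False}


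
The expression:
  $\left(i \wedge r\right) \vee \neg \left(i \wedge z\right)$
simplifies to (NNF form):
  $r \vee \neg i \vee \neg z$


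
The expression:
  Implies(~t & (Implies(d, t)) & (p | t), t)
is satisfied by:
  {d: True, t: True, p: False}
  {d: True, p: False, t: False}
  {t: True, p: False, d: False}
  {t: False, p: False, d: False}
  {d: True, t: True, p: True}
  {d: True, p: True, t: False}
  {t: True, p: True, d: False}


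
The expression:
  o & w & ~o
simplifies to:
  False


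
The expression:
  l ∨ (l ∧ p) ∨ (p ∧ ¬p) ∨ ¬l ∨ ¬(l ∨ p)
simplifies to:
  True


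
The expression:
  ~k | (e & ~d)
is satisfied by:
  {e: True, k: False, d: False}
  {e: False, k: False, d: False}
  {d: True, e: True, k: False}
  {d: True, e: False, k: False}
  {k: True, e: True, d: False}


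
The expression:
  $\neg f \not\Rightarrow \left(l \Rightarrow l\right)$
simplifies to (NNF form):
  $\text{False}$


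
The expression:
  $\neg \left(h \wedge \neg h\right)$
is always true.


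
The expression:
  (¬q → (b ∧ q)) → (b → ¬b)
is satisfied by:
  {q: False, b: False}
  {b: True, q: False}
  {q: True, b: False}


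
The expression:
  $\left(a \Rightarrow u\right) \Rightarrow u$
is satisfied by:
  {a: True, u: True}
  {a: True, u: False}
  {u: True, a: False}


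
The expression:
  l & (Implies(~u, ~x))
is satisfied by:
  {u: True, l: True, x: False}
  {l: True, x: False, u: False}
  {x: True, u: True, l: True}


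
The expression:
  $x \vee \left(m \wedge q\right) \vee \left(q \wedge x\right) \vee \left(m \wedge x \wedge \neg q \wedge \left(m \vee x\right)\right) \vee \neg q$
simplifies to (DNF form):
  $m \vee x \vee \neg q$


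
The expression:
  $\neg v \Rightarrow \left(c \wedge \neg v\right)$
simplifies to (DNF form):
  $c \vee v$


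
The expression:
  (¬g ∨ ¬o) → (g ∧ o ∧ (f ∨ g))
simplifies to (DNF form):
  g ∧ o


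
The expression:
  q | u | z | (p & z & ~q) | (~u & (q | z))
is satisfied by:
  {q: True, z: True, u: True}
  {q: True, z: True, u: False}
  {q: True, u: True, z: False}
  {q: True, u: False, z: False}
  {z: True, u: True, q: False}
  {z: True, u: False, q: False}
  {u: True, z: False, q: False}


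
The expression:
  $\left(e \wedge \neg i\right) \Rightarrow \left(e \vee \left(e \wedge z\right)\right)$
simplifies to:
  $\text{True}$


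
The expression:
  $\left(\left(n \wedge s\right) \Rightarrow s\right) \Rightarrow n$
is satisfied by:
  {n: True}


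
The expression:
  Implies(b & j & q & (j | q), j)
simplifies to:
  True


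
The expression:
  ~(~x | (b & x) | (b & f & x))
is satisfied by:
  {x: True, b: False}


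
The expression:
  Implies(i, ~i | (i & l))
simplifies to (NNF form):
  l | ~i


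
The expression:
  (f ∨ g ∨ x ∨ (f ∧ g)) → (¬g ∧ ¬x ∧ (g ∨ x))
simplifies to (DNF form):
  ¬f ∧ ¬g ∧ ¬x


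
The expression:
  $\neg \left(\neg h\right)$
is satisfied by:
  {h: True}


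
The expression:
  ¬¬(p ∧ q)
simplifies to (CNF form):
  p ∧ q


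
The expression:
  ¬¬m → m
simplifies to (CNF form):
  True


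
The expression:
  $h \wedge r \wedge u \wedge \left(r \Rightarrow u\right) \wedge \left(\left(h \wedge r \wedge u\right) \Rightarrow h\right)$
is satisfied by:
  {r: True, h: True, u: True}


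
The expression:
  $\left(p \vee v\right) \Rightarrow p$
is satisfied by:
  {p: True, v: False}
  {v: False, p: False}
  {v: True, p: True}


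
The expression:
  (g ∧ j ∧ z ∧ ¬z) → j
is always true.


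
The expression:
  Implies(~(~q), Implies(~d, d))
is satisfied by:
  {d: True, q: False}
  {q: False, d: False}
  {q: True, d: True}


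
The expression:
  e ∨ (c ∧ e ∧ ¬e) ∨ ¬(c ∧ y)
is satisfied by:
  {e: True, c: False, y: False}
  {c: False, y: False, e: False}
  {y: True, e: True, c: False}
  {y: True, c: False, e: False}
  {e: True, c: True, y: False}
  {c: True, e: False, y: False}
  {y: True, c: True, e: True}


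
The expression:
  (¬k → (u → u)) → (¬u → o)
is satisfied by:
  {o: True, u: True}
  {o: True, u: False}
  {u: True, o: False}


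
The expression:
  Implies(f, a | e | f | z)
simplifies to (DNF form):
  True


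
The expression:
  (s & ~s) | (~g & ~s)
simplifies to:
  ~g & ~s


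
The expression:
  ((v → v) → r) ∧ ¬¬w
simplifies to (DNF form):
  r ∧ w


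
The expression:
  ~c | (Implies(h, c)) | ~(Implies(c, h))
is always true.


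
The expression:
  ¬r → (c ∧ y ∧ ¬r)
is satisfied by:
  {r: True, c: True, y: True}
  {r: True, c: True, y: False}
  {r: True, y: True, c: False}
  {r: True, y: False, c: False}
  {c: True, y: True, r: False}


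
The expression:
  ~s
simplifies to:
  ~s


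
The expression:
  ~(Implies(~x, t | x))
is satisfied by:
  {x: False, t: False}


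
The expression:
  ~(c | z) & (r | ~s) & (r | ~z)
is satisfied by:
  {r: True, s: False, z: False, c: False}
  {c: False, s: False, r: False, z: False}
  {r: True, s: True, c: False, z: False}


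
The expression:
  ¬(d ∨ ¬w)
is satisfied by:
  {w: True, d: False}


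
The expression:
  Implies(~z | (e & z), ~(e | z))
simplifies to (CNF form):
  ~e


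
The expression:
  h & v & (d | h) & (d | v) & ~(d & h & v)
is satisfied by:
  {h: True, v: True, d: False}


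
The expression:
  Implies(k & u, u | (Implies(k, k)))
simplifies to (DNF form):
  True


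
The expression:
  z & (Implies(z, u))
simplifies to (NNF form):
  u & z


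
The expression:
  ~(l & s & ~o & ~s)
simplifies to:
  True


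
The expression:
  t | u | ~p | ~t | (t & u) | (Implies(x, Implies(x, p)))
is always true.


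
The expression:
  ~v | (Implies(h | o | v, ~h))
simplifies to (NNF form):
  ~h | ~v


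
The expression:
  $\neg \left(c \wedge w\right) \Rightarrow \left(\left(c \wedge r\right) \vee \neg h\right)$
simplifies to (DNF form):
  $\left(c \wedge r\right) \vee \left(c \wedge w\right) \vee \neg h$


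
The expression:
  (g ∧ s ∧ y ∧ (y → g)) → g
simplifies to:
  True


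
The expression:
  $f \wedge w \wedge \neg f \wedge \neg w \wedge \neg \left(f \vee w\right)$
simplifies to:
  $\text{False}$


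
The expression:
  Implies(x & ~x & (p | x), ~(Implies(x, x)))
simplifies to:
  True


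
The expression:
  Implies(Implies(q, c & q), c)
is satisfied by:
  {q: True, c: True}
  {q: True, c: False}
  {c: True, q: False}


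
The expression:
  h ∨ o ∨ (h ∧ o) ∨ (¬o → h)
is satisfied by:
  {o: True, h: True}
  {o: True, h: False}
  {h: True, o: False}


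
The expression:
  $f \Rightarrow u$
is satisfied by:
  {u: True, f: False}
  {f: False, u: False}
  {f: True, u: True}


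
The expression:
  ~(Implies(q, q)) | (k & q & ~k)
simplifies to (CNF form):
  False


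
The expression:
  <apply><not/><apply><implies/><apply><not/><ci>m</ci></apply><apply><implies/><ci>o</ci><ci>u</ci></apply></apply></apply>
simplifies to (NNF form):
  <apply><and/><ci>o</ci><apply><not/><ci>m</ci></apply><apply><not/><ci>u</ci></apply></apply>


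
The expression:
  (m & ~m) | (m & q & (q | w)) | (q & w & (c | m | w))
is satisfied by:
  {m: True, w: True, q: True}
  {m: True, q: True, w: False}
  {w: True, q: True, m: False}


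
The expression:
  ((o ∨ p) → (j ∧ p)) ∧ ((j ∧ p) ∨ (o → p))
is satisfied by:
  {j: True, o: False, p: False}
  {o: False, p: False, j: False}
  {p: True, j: True, o: False}
  {p: True, j: True, o: True}


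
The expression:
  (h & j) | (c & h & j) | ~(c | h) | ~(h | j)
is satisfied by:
  {c: False, h: False, j: False}
  {j: True, c: False, h: False}
  {c: True, j: False, h: False}
  {h: True, j: True, c: False}
  {h: True, j: True, c: True}


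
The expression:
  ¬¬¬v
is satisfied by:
  {v: False}


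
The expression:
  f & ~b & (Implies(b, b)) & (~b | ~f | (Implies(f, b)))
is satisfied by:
  {f: True, b: False}


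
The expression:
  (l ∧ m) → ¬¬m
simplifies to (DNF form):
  True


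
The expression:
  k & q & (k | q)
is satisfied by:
  {q: True, k: True}


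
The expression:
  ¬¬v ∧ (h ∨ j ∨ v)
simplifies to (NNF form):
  v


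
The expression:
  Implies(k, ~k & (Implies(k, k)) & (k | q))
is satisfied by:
  {k: False}


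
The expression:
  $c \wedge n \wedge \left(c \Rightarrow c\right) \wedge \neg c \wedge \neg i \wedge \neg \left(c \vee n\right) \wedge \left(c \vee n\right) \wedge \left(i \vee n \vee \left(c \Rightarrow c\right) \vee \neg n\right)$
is never true.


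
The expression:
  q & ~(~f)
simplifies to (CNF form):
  f & q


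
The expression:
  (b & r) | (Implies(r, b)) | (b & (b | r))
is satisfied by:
  {b: True, r: False}
  {r: False, b: False}
  {r: True, b: True}


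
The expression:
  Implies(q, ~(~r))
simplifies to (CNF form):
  r | ~q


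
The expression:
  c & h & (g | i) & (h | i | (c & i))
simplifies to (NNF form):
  c & h & (g | i)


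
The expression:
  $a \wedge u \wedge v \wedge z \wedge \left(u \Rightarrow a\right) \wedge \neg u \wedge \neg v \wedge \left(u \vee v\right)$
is never true.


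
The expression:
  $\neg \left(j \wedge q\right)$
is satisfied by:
  {q: False, j: False}
  {j: True, q: False}
  {q: True, j: False}


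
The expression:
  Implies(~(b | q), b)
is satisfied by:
  {b: True, q: True}
  {b: True, q: False}
  {q: True, b: False}


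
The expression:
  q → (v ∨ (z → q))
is always true.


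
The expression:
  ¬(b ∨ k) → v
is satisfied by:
  {b: True, k: True, v: True}
  {b: True, k: True, v: False}
  {b: True, v: True, k: False}
  {b: True, v: False, k: False}
  {k: True, v: True, b: False}
  {k: True, v: False, b: False}
  {v: True, k: False, b: False}


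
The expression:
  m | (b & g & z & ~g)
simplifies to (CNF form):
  m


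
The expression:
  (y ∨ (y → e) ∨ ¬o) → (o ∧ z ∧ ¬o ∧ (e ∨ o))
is never true.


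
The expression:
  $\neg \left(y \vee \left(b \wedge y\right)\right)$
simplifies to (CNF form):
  $\neg y$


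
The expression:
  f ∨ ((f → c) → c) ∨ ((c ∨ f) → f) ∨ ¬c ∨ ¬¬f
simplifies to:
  True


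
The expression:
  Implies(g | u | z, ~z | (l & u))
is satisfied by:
  {l: True, u: True, z: False}
  {l: True, u: False, z: False}
  {u: True, l: False, z: False}
  {l: False, u: False, z: False}
  {z: True, l: True, u: True}


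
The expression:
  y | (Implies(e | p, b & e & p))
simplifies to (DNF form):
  y | (b & e & p) | (~e & ~p)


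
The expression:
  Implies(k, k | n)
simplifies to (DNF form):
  True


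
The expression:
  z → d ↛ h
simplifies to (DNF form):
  (d ∧ ¬h) ∨ ¬z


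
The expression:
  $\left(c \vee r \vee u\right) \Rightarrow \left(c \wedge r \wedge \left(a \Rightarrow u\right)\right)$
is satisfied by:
  {c: False, u: False, r: False, a: False}
  {a: True, c: False, u: False, r: False}
  {r: True, c: True, u: False, a: False}
  {r: True, u: True, c: True, a: False}
  {r: True, a: True, u: True, c: True}


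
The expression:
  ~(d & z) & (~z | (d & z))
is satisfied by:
  {z: False}


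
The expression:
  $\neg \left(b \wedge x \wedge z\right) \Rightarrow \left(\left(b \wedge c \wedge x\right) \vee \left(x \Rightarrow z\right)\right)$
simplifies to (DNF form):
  $z \vee \left(b \wedge c\right) \vee \neg x$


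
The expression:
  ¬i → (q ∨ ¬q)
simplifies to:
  True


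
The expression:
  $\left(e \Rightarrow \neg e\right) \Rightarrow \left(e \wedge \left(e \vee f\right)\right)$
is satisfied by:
  {e: True}


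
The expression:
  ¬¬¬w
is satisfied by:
  {w: False}


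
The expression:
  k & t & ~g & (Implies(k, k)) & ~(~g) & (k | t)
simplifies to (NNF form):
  False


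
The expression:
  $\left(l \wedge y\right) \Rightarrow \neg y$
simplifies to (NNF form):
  $\neg l \vee \neg y$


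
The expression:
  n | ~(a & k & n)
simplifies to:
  True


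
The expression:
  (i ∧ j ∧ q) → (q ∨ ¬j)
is always true.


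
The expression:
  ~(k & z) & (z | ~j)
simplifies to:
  (z & ~k) | (~j & ~z)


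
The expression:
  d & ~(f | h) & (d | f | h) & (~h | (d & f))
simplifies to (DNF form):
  d & ~f & ~h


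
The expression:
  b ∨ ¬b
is always true.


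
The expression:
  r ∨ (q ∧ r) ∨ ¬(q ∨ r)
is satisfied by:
  {r: True, q: False}
  {q: False, r: False}
  {q: True, r: True}


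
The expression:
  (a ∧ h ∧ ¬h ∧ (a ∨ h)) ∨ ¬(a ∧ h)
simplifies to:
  ¬a ∨ ¬h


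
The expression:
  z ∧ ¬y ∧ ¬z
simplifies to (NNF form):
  False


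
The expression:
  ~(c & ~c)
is always true.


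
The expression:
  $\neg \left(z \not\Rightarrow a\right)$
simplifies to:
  $a \vee \neg z$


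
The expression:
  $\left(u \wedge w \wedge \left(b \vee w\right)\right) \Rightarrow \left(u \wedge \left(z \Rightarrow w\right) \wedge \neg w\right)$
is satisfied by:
  {w: False, u: False}
  {u: True, w: False}
  {w: True, u: False}


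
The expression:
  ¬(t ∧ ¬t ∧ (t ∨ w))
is always true.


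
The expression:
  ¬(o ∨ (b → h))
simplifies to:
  b ∧ ¬h ∧ ¬o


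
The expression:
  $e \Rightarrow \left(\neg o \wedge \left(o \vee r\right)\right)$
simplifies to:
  $\left(r \wedge \neg o\right) \vee \neg e$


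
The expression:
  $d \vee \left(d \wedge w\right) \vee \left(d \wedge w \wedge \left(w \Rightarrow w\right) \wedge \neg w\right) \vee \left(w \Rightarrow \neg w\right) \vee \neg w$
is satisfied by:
  {d: True, w: False}
  {w: False, d: False}
  {w: True, d: True}


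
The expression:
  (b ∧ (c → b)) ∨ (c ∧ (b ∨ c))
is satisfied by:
  {b: True, c: True}
  {b: True, c: False}
  {c: True, b: False}


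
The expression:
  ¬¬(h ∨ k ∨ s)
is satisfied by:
  {s: True, k: True, h: True}
  {s: True, k: True, h: False}
  {s: True, h: True, k: False}
  {s: True, h: False, k: False}
  {k: True, h: True, s: False}
  {k: True, h: False, s: False}
  {h: True, k: False, s: False}


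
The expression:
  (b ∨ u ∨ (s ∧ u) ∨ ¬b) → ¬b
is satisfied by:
  {b: False}


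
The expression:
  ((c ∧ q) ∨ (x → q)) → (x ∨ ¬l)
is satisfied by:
  {x: True, l: False}
  {l: False, x: False}
  {l: True, x: True}


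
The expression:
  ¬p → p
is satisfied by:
  {p: True}


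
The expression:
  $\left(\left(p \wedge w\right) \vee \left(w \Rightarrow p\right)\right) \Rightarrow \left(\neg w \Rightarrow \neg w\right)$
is always true.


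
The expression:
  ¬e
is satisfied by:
  {e: False}


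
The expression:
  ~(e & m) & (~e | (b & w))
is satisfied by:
  {b: True, w: True, e: False, m: False}
  {b: True, w: False, e: False, m: False}
  {w: True, m: False, b: False, e: False}
  {m: False, w: False, b: False, e: False}
  {m: True, b: True, w: True, e: False}
  {m: True, b: True, w: False, e: False}
  {m: True, w: True, b: False, e: False}
  {m: True, w: False, b: False, e: False}
  {e: True, b: True, w: True, m: False}


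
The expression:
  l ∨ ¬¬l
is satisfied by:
  {l: True}


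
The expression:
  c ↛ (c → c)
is never true.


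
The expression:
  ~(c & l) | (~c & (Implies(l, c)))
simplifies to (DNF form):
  ~c | ~l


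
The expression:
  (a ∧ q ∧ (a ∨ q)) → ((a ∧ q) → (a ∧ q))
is always true.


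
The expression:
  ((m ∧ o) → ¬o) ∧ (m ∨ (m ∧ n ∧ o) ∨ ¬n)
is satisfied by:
  {n: False, m: False, o: False}
  {o: True, n: False, m: False}
  {m: True, n: False, o: False}
  {m: True, n: True, o: False}


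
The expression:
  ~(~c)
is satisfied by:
  {c: True}


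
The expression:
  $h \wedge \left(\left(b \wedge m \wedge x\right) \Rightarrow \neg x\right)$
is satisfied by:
  {h: True, m: False, x: False, b: False}
  {b: True, h: True, m: False, x: False}
  {x: True, h: True, m: False, b: False}
  {b: True, x: True, h: True, m: False}
  {m: True, h: True, b: False, x: False}
  {b: True, m: True, h: True, x: False}
  {x: True, m: True, h: True, b: False}


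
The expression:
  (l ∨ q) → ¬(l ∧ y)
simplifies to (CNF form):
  ¬l ∨ ¬y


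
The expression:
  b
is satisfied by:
  {b: True}


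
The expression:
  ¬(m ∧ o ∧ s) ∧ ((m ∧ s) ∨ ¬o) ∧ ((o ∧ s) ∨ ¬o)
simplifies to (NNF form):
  ¬o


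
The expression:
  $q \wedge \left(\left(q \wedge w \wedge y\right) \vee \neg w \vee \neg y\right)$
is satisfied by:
  {q: True}


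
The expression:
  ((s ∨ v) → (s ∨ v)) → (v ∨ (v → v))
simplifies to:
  True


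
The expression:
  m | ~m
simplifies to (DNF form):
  True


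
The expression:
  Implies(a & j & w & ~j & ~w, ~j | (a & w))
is always true.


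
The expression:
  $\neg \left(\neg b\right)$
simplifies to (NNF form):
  $b$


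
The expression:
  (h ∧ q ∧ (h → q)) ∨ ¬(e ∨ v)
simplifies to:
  (h ∨ ¬e) ∧ (h ∨ ¬v) ∧ (q ∨ ¬e) ∧ (q ∨ ¬v)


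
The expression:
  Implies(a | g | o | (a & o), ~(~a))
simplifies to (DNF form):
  a | (~g & ~o)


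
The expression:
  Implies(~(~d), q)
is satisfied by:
  {q: True, d: False}
  {d: False, q: False}
  {d: True, q: True}


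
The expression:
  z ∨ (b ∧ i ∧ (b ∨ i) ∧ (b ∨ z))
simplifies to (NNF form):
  z ∨ (b ∧ i)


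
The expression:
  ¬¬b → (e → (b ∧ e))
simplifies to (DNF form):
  True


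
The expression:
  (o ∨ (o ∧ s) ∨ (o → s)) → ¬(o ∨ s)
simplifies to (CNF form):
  ¬o ∧ ¬s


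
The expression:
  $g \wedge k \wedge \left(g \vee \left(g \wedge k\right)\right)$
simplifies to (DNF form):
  $g \wedge k$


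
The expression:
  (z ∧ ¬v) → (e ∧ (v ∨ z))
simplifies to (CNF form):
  e ∨ v ∨ ¬z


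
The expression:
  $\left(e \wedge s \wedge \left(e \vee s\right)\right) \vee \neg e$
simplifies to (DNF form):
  $s \vee \neg e$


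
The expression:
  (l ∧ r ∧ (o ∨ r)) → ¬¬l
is always true.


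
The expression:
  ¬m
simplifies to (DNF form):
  ¬m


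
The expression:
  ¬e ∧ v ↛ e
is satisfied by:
  {v: True, e: False}


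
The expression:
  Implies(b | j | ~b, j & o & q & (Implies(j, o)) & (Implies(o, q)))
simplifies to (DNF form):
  j & o & q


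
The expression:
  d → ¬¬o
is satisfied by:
  {o: True, d: False}
  {d: False, o: False}
  {d: True, o: True}


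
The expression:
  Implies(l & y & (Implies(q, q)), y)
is always true.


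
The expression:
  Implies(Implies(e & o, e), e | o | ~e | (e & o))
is always true.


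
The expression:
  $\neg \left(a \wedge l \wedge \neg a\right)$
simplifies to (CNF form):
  $\text{True}$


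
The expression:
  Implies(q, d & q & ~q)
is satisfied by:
  {q: False}


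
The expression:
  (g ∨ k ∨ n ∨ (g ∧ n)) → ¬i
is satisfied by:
  {g: False, n: False, i: False, k: False}
  {k: True, g: False, n: False, i: False}
  {n: True, k: False, g: False, i: False}
  {k: True, n: True, g: False, i: False}
  {g: True, k: False, n: False, i: False}
  {k: True, g: True, n: False, i: False}
  {n: True, g: True, k: False, i: False}
  {k: True, n: True, g: True, i: False}
  {i: True, k: False, g: False, n: False}


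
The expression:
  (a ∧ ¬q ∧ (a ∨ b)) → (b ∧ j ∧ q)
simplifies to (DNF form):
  q ∨ ¬a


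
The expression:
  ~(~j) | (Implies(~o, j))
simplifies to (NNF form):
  j | o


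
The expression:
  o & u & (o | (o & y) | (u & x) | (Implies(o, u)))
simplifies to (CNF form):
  o & u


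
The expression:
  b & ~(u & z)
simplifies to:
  b & (~u | ~z)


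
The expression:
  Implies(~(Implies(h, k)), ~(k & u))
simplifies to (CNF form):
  True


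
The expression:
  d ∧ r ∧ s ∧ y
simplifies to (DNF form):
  d ∧ r ∧ s ∧ y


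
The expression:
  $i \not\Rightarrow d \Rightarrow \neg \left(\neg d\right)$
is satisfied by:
  {d: True, i: False}
  {i: False, d: False}
  {i: True, d: True}


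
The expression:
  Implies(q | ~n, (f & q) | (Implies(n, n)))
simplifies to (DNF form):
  True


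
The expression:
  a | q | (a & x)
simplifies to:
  a | q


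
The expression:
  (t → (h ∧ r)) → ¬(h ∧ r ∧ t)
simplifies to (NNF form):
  ¬h ∨ ¬r ∨ ¬t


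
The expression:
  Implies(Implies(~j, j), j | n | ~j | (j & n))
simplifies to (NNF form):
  True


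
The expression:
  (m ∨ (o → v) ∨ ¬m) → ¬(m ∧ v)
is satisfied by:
  {m: False, v: False}
  {v: True, m: False}
  {m: True, v: False}


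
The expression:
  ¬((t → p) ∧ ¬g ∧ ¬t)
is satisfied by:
  {t: True, g: True}
  {t: True, g: False}
  {g: True, t: False}


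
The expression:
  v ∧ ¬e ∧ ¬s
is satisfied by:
  {v: True, e: False, s: False}


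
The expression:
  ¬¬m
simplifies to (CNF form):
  m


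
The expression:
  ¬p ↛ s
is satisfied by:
  {s: True, p: False}
  {p: False, s: False}
  {p: True, s: True}


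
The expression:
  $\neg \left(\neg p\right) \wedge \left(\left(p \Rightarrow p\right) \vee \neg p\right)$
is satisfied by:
  {p: True}


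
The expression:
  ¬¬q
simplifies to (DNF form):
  q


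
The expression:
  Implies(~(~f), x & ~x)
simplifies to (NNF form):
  ~f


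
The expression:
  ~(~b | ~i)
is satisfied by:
  {i: True, b: True}


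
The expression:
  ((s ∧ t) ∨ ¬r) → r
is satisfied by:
  {r: True}


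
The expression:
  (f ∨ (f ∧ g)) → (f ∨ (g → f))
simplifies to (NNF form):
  True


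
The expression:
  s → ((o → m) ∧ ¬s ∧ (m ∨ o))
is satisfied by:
  {s: False}


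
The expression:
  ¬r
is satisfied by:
  {r: False}


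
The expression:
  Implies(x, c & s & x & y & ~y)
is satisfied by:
  {x: False}


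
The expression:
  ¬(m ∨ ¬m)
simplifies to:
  False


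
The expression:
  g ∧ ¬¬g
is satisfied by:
  {g: True}


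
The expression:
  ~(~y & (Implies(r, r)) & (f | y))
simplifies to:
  y | ~f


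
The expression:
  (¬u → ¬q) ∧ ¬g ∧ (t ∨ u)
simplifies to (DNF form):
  (u ∧ ¬g) ∨ (t ∧ u ∧ ¬g) ∨ (t ∧ ¬g ∧ ¬q) ∨ (u ∧ ¬g ∧ ¬q)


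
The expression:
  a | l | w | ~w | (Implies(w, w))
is always true.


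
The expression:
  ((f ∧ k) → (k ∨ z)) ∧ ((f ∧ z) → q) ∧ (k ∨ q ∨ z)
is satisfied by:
  {k: True, q: True, z: False, f: False}
  {q: True, k: False, z: False, f: False}
  {f: True, k: True, q: True, z: False}
  {f: True, q: True, k: False, z: False}
  {k: True, q: True, z: True, f: False}
  {q: True, z: True, f: False, k: False}
  {f: True, q: True, z: True, k: True}
  {f: True, q: True, z: True, k: False}
  {k: True, f: False, z: False, q: False}
  {f: True, k: True, z: False, q: False}
  {k: True, z: True, f: False, q: False}
  {z: True, f: False, q: False, k: False}


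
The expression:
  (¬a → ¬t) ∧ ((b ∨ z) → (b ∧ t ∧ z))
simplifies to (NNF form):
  (a ∨ ¬t) ∧ (b ∨ ¬z) ∧ (t ∨ ¬z) ∧ (z ∨ ¬b)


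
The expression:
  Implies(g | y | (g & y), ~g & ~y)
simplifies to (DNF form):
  ~g & ~y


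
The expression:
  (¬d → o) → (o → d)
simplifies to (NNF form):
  d ∨ ¬o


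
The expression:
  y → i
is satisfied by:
  {i: True, y: False}
  {y: False, i: False}
  {y: True, i: True}


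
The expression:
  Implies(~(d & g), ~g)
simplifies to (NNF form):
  d | ~g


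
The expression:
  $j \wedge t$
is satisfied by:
  {t: True, j: True}


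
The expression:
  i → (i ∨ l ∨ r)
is always true.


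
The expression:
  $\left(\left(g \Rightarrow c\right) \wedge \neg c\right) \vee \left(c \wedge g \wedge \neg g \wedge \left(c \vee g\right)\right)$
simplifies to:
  $\neg c \wedge \neg g$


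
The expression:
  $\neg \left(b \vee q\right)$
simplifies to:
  $\neg b \wedge \neg q$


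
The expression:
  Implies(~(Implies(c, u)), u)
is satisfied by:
  {u: True, c: False}
  {c: False, u: False}
  {c: True, u: True}


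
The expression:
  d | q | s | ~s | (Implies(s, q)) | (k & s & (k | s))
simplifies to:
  True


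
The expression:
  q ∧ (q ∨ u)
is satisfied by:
  {q: True}


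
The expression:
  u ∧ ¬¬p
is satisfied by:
  {p: True, u: True}


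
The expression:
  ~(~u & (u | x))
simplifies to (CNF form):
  u | ~x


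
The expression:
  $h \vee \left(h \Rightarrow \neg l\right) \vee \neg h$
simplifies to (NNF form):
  $\text{True}$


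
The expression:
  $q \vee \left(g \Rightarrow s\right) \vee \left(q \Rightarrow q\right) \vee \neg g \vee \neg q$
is always true.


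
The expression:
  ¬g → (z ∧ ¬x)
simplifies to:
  g ∨ (z ∧ ¬x)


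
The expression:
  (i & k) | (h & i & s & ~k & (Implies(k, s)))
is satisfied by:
  {i: True, k: True, s: True, h: True}
  {i: True, k: True, s: True, h: False}
  {i: True, k: True, h: True, s: False}
  {i: True, k: True, h: False, s: False}
  {i: True, s: True, h: True, k: False}


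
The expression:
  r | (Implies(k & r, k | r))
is always true.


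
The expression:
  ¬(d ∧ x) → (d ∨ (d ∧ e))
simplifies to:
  d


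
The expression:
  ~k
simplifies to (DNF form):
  ~k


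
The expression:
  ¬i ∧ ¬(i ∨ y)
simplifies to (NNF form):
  ¬i ∧ ¬y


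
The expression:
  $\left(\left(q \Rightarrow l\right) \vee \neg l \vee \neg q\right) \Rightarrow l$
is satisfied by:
  {l: True}


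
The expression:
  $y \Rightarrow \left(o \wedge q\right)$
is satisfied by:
  {q: True, o: True, y: False}
  {q: True, o: False, y: False}
  {o: True, q: False, y: False}
  {q: False, o: False, y: False}
  {y: True, q: True, o: True}


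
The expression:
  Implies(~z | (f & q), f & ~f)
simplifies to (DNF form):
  (z & ~f) | (z & ~q)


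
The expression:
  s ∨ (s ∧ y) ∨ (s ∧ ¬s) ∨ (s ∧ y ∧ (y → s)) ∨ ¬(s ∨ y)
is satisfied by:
  {s: True, y: False}
  {y: False, s: False}
  {y: True, s: True}


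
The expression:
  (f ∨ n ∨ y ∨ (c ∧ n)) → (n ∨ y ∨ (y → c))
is always true.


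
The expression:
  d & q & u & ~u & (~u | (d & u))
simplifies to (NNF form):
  False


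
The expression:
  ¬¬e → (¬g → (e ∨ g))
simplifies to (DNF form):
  True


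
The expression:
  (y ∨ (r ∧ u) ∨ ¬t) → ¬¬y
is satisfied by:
  {y: True, t: True, u: False, r: False}
  {r: True, y: True, t: True, u: False}
  {y: True, t: True, u: True, r: False}
  {r: True, y: True, t: True, u: True}
  {y: True, u: False, t: False, r: False}
  {y: True, r: True, u: False, t: False}
  {y: True, u: True, t: False, r: False}
  {y: True, r: True, u: True, t: False}
  {t: True, r: False, u: False, y: False}
  {r: True, t: True, u: False, y: False}
  {t: True, u: True, r: False, y: False}


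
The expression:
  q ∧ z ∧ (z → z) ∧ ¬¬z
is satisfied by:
  {z: True, q: True}


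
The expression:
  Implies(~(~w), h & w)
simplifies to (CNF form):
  h | ~w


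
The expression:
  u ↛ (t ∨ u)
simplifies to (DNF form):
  False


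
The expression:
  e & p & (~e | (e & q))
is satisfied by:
  {p: True, e: True, q: True}


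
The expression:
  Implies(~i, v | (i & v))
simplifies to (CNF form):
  i | v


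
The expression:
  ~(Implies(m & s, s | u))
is never true.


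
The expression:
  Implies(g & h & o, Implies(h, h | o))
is always true.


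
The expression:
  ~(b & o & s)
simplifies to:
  ~b | ~o | ~s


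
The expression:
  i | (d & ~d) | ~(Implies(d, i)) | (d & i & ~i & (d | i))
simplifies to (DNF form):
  d | i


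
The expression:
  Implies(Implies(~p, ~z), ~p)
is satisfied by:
  {p: False}


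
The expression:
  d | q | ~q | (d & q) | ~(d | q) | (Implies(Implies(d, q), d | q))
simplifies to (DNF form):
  True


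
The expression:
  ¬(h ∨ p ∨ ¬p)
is never true.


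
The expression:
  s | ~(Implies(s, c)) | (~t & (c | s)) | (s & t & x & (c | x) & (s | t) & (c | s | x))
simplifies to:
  s | (c & ~t)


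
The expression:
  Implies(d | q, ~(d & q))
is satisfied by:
  {q: False, d: False}
  {d: True, q: False}
  {q: True, d: False}


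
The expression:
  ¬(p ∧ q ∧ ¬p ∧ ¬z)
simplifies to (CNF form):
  True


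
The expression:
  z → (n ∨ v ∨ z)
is always true.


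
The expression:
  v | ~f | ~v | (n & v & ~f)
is always true.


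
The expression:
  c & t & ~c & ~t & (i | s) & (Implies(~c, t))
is never true.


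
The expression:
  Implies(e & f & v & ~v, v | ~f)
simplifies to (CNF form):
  True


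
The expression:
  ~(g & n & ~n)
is always true.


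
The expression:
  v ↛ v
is never true.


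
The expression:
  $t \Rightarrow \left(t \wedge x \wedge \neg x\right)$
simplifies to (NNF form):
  $\neg t$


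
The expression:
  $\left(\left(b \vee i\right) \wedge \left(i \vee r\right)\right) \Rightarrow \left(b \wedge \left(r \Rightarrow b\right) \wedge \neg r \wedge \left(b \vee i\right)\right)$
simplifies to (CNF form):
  $\left(b \vee \neg b\right) \wedge \left(b \vee \neg i\right) \wedge \left(\neg b \vee \neg r\right) \wedge \left(\neg i \vee \neg r\right)$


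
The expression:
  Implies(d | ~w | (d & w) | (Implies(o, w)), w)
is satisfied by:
  {w: True}
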